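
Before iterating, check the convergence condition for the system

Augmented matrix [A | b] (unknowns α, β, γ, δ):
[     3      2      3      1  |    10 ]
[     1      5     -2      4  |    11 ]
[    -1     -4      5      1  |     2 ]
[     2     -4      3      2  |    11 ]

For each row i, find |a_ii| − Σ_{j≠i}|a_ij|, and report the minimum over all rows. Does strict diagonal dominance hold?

row 1: |3| − (2+3+1) = -3
row 2: |5| − (1+2+4) = -2
row 3: |5| − (1+4+1) = -1
row 4: |2| − (2+4+3) = -7
minimum over rows = -7 → not strictly diagonally dominant

-7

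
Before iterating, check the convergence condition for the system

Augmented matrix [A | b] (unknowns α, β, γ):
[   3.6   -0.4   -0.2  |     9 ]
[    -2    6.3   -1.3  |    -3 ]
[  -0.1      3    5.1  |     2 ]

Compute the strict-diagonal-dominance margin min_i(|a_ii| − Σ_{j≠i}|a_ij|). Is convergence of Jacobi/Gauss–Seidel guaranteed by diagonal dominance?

2

row 1: |3.6| − (0.4+0.2) = 3
row 2: |6.3| − (2+1.3) = 3
row 3: |5.1| − (0.1+3) = 2
minimum over rows = 2 → strictly diagonally dominant (convergence guaranteed)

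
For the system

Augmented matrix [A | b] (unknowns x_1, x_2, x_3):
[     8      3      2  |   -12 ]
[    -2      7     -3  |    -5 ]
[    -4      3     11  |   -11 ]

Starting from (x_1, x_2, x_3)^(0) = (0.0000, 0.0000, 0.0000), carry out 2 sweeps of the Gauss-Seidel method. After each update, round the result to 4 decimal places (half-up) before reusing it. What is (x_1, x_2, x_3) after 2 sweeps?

(-0.7630, -1.4611, -0.8790)

Iteration 1:
  x_1 = (-12 - (3)·0.0000 - (2)·0.0000) / (8) = -1.5000
  x_2 = (-5 - (-2)·-1.5000 - (-3)·0.0000) / (7) = -1.1429
  x_3 = (-11 - (-4)·-1.5000 - (3)·-1.1429) / (11) = -1.2338
Iteration 2:
  x_1 = (-12 - (3)·-1.1429 - (2)·-1.2338) / (8) = -0.7630
  x_2 = (-5 - (-2)·-0.7630 - (-3)·-1.2338) / (7) = -1.4611
  x_3 = (-11 - (-4)·-0.7630 - (3)·-1.4611) / (11) = -0.8790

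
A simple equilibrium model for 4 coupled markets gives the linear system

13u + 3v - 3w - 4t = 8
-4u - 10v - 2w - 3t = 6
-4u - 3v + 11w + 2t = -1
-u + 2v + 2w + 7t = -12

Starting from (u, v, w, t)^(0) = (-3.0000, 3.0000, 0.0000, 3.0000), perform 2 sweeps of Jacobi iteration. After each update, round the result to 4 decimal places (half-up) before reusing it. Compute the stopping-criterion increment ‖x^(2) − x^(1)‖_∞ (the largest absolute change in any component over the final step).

1.7521

Iteration 1:
  u = (8 - (3)·3.0000 - (-3)·0.0000 - (-4)·3.0000) / (13) = 0.8462
  v = (6 - (-4)·-3.0000 - (-2)·0.0000 - (-3)·3.0000) / (-10) = -0.3000
  w = (-1 - (-4)·-3.0000 - (-3)·3.0000 - (2)·3.0000) / (11) = -0.9091
  t = (-12 - (-1)·-3.0000 - (2)·3.0000 - (2)·0.0000) / (7) = -3.0000
Iteration 2:
  u = (8 - (3)·-0.3000 - (-3)·-0.9091 - (-4)·-3.0000) / (13) = -0.4483
  v = (6 - (-4)·0.8462 - (-2)·-0.9091 - (-3)·-3.0000) / (-10) = 0.1433
  w = (-1 - (-4)·0.8462 - (-3)·-0.3000 - (2)·-3.0000) / (11) = 0.6804
  t = (-12 - (-1)·0.8462 - (2)·-0.3000 - (2)·-0.9091) / (7) = -1.2479
Change: (-1.2945, 0.4433, 1.5895, 1.7521) → max |·| = 1.7521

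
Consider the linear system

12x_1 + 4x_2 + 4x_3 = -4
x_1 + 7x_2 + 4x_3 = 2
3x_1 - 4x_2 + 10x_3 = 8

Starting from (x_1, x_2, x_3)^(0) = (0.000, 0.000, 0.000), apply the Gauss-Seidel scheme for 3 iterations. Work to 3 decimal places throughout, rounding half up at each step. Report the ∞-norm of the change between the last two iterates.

0.200

Iteration 1:
  x_1 = (-4 - (4)·0.000 - (4)·0.000) / (12) = -0.333
  x_2 = (2 - (1)·-0.333 - (4)·0.000) / (7) = 0.333
  x_3 = (8 - (3)·-0.333 - (-4)·0.333) / (10) = 1.033
Iteration 2:
  x_1 = (-4 - (4)·0.333 - (4)·1.033) / (12) = -0.789
  x_2 = (2 - (1)·-0.789 - (4)·1.033) / (7) = -0.192
  x_3 = (8 - (3)·-0.789 - (-4)·-0.192) / (10) = 0.960
Iteration 3:
  x_1 = (-4 - (4)·-0.192 - (4)·0.960) / (12) = -0.589
  x_2 = (2 - (1)·-0.589 - (4)·0.960) / (7) = -0.179
  x_3 = (8 - (3)·-0.589 - (-4)·-0.179) / (10) = 0.905
Change: (0.200, 0.013, -0.055) → max |·| = 0.200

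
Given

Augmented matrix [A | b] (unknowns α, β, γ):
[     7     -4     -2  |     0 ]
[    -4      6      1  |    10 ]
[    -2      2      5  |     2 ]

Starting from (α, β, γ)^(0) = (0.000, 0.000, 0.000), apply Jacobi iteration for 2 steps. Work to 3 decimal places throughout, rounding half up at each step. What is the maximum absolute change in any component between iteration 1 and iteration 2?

1.067

Iteration 1:
  α = (0 - (-4)·0.000 - (-2)·0.000) / (7) = 0.000
  β = (10 - (-4)·0.000 - (1)·0.000) / (6) = 1.667
  γ = (2 - (-2)·0.000 - (2)·0.000) / (5) = 0.400
Iteration 2:
  α = (0 - (-4)·1.667 - (-2)·0.400) / (7) = 1.067
  β = (10 - (-4)·0.000 - (1)·0.400) / (6) = 1.600
  γ = (2 - (-2)·0.000 - (2)·1.667) / (5) = -0.267
Change: (1.067, -0.067, -0.667) → max |·| = 1.067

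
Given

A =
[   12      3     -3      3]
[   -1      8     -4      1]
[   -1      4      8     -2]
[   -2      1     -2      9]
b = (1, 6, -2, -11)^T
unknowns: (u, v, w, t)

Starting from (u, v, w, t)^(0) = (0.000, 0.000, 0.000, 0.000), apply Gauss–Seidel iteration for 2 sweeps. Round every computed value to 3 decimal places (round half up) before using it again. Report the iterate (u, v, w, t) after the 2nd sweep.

(0.095, 0.630, -0.910, -1.473)

Iteration 1:
  u = (1 - (3)·0.000 - (-3)·0.000 - (3)·0.000) / (12) = 0.083
  v = (6 - (-1)·0.083 - (-4)·0.000 - (1)·0.000) / (8) = 0.760
  w = (-2 - (-1)·0.083 - (4)·0.760 - (-2)·0.000) / (8) = -0.620
  t = (-11 - (-2)·0.083 - (1)·0.760 - (-2)·-0.620) / (9) = -1.426
Iteration 2:
  u = (1 - (3)·0.760 - (-3)·-0.620 - (3)·-1.426) / (12) = 0.095
  v = (6 - (-1)·0.095 - (-4)·-0.620 - (1)·-1.426) / (8) = 0.630
  w = (-2 - (-1)·0.095 - (4)·0.630 - (-2)·-1.426) / (8) = -0.910
  t = (-11 - (-2)·0.095 - (1)·0.630 - (-2)·-0.910) / (9) = -1.473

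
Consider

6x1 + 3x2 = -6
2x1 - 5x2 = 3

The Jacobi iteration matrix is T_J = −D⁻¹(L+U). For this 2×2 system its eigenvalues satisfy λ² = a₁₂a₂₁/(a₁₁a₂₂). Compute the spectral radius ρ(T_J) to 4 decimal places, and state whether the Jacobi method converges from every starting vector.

0.4472

a₁₂a₂₁/(a₁₁a₂₂) = (3)·(2) / ((6)·(-5)) = -0.200000
ρ = √|-0.200000| = √0.200000 = 0.4472
ρ < 1, so Jacobi converges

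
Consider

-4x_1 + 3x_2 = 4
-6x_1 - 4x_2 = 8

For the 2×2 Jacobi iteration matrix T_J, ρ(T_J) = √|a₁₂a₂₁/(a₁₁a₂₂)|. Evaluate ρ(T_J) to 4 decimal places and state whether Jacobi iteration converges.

a₁₂a₂₁/(a₁₁a₂₂) = (3)·(-6) / ((-4)·(-4)) = -1.125000
ρ = √|-1.125000| = √1.125000 = 1.0607
ρ > 1, so Jacobi diverges

1.0607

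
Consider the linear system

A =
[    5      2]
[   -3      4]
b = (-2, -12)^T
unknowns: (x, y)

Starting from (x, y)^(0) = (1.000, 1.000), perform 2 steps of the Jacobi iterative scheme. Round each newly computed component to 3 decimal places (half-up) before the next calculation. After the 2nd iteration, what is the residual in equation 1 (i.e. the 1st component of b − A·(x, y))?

2.700

Iteration 1:
  x = (-2 - (2)·1.000) / (5) = -0.800
  y = (-12 - (-3)·1.000) / (4) = -2.250
Iteration 2:
  x = (-2 - (2)·-2.250) / (5) = 0.500
  y = (-12 - (-3)·-0.800) / (4) = -3.600
Residual b − A·x = (2.700, 3.900)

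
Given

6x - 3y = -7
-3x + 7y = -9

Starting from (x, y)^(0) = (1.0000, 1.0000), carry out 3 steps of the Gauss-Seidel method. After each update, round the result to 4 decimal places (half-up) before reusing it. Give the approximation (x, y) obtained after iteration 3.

Iteration 1:
  x = (-7 - (-3)·1.0000) / (6) = -0.6667
  y = (-9 - (-3)·-0.6667) / (7) = -1.5714
Iteration 2:
  x = (-7 - (-3)·-1.5714) / (6) = -1.9524
  y = (-9 - (-3)·-1.9524) / (7) = -2.1225
Iteration 3:
  x = (-7 - (-3)·-2.1225) / (6) = -2.2279
  y = (-9 - (-3)·-2.2279) / (7) = -2.2405

(-2.2279, -2.2405)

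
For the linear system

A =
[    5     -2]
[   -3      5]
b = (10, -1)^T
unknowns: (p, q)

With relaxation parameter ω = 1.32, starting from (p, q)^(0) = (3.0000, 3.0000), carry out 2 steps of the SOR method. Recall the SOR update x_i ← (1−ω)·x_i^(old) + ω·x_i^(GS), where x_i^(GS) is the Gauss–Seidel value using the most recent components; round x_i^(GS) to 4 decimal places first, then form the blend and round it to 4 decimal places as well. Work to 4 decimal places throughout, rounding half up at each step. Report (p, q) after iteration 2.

Iteration 1:
  p: GS value = (10 - (-2)·3.0000) / (5) = 3.2000;  p ← (1−ω)·3.0000 + ω·3.2000 = 3.2640
  q: GS value = (-1 - (-3)·3.2640) / (5) = 1.7584;  q ← (1−ω)·3.0000 + ω·1.7584 = 1.3611
Iteration 2:
  p: GS value = (10 - (-2)·1.3611) / (5) = 2.5444;  p ← (1−ω)·3.2640 + ω·2.5444 = 2.3141
  q: GS value = (-1 - (-3)·2.3141) / (5) = 1.1885;  q ← (1−ω)·1.3611 + ω·1.1885 = 1.1333

(2.3141, 1.1333)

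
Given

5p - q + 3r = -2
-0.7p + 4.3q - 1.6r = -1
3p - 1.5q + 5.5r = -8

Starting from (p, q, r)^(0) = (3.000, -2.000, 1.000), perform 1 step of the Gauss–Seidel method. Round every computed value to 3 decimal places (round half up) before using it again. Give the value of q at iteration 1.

Iteration 1:
  p = (-2 - (-1)·-2.000 - (3)·1.000) / (5) = -1.400
  q = (-1 - (-0.7)·-1.400 - (-1.6)·1.000) / (4.3) = -0.088
  r = (-8 - (3)·-1.400 - (-1.5)·-0.088) / (5.5) = -0.715

-0.088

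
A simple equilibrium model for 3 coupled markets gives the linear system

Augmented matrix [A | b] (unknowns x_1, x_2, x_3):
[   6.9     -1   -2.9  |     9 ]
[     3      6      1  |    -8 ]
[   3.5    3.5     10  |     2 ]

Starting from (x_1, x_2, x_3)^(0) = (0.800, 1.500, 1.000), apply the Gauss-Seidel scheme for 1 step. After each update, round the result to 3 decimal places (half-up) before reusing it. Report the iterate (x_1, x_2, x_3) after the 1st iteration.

Iteration 1:
  x_1 = (9 - (-1)·1.500 - (-2.9)·1.000) / (6.9) = 1.942
  x_2 = (-8 - (3)·1.942 - (1)·1.000) / (6) = -2.471
  x_3 = (2 - (3.5)·1.942 - (3.5)·-2.471) / (10) = 0.385

(1.942, -2.471, 0.385)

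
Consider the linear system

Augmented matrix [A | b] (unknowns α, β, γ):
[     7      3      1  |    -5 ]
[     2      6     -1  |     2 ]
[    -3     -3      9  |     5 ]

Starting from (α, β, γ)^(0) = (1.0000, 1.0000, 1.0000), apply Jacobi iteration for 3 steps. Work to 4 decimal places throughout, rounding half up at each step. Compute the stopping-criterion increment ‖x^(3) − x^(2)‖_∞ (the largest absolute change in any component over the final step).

Iteration 1:
  α = (-5 - (3)·1.0000 - (1)·1.0000) / (7) = -1.2857
  β = (2 - (2)·1.0000 - (-1)·1.0000) / (6) = 0.1667
  γ = (5 - (-3)·1.0000 - (-3)·1.0000) / (9) = 1.2222
Iteration 2:
  α = (-5 - (3)·0.1667 - (1)·1.2222) / (7) = -0.9603
  β = (2 - (2)·-1.2857 - (-1)·1.2222) / (6) = 0.9656
  γ = (5 - (-3)·-1.2857 - (-3)·0.1667) / (9) = 0.1826
Iteration 3:
  α = (-5 - (3)·0.9656 - (1)·0.1826) / (7) = -1.1542
  β = (2 - (2)·-0.9603 - (-1)·0.1826) / (6) = 0.6839
  γ = (5 - (-3)·-0.9603 - (-3)·0.9656) / (9) = 0.5573
Change: (-0.1939, -0.2817, 0.3747) → max |·| = 0.3747

0.3747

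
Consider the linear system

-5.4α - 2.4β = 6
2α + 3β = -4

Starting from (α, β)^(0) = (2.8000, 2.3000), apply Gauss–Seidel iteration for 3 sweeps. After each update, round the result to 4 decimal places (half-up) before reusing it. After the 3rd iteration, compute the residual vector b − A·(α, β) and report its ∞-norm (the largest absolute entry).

Iteration 1:
  α = (6 - (-2.4)·2.3000) / (-5.4) = -2.1333
  β = (-4 - (2)·-2.1333) / (3) = 0.0889
Iteration 2:
  α = (6 - (-2.4)·0.0889) / (-5.4) = -1.1506
  β = (-4 - (2)·-1.1506) / (3) = -0.5663
Iteration 3:
  α = (6 - (-2.4)·-0.5663) / (-5.4) = -0.8594
  β = (-4 - (2)·-0.8594) / (3) = -0.7604
Residual b − A·x = (-0.4657, 0.0000); ∞-norm = 0.4657

0.4657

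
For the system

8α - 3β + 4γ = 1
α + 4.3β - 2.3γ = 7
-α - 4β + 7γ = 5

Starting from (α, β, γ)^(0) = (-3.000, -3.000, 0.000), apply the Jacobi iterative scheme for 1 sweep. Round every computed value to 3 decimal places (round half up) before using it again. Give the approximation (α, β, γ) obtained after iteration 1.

(-1.000, 2.326, -1.429)

Iteration 1:
  α = (1 - (-3)·-3.000 - (4)·0.000) / (8) = -1.000
  β = (7 - (1)·-3.000 - (-2.3)·0.000) / (4.3) = 2.326
  γ = (5 - (-1)·-3.000 - (-4)·-3.000) / (7) = -1.429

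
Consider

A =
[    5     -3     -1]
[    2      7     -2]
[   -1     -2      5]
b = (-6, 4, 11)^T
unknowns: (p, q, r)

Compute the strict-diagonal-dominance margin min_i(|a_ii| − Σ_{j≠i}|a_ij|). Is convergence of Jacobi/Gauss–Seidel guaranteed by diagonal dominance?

1

row 1: |5| − (3+1) = 1
row 2: |7| − (2+2) = 3
row 3: |5| − (1+2) = 2
minimum over rows = 1 → strictly diagonally dominant (convergence guaranteed)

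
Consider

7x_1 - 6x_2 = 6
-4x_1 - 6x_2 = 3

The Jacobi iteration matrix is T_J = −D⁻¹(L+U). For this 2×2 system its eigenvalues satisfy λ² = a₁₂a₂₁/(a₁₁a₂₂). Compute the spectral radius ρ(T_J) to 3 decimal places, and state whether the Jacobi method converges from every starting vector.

a₁₂a₂₁/(a₁₁a₂₂) = (-6)·(-4) / ((7)·(-6)) = -0.571429
ρ = √|-0.571429| = √0.571429 = 0.756
ρ < 1, so Jacobi converges

0.756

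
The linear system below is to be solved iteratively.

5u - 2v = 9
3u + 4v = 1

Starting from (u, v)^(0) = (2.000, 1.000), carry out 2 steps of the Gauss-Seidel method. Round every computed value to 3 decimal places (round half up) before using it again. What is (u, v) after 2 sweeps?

Iteration 1:
  u = (9 - (-2)·1.000) / (5) = 2.200
  v = (1 - (3)·2.200) / (4) = -1.400
Iteration 2:
  u = (9 - (-2)·-1.400) / (5) = 1.240
  v = (1 - (3)·1.240) / (4) = -0.680

(1.240, -0.680)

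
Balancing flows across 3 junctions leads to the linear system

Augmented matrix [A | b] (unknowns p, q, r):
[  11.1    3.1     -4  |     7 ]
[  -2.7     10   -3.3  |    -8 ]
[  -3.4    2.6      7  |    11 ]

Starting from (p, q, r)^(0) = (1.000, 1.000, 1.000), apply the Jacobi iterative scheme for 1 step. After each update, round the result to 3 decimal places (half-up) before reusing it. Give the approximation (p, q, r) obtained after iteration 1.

Iteration 1:
  p = (7 - (3.1)·1.000 - (-4)·1.000) / (11.1) = 0.712
  q = (-8 - (-2.7)·1.000 - (-3.3)·1.000) / (10) = -0.200
  r = (11 - (-3.4)·1.000 - (2.6)·1.000) / (7) = 1.686

(0.712, -0.200, 1.686)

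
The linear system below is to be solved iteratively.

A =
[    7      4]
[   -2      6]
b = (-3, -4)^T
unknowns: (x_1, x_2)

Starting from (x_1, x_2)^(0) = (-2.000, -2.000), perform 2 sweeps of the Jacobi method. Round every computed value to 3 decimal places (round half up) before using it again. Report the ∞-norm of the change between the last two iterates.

Iteration 1:
  x_1 = (-3 - (4)·-2.000) / (7) = 0.714
  x_2 = (-4 - (-2)·-2.000) / (6) = -1.333
Iteration 2:
  x_1 = (-3 - (4)·-1.333) / (7) = 0.333
  x_2 = (-4 - (-2)·0.714) / (6) = -0.429
Change: (-0.381, 0.904) → max |·| = 0.904

0.904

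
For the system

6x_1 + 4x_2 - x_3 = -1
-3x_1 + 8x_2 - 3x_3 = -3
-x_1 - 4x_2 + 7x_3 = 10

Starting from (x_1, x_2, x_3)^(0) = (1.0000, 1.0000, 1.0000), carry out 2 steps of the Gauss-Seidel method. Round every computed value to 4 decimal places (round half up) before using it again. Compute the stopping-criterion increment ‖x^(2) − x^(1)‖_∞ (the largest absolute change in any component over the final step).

0.8651

Iteration 1:
  x_1 = (-1 - (4)·1.0000 - (-1)·1.0000) / (6) = -0.6667
  x_2 = (-3 - (-3)·-0.6667 - (-3)·1.0000) / (8) = -0.2500
  x_3 = (10 - (-1)·-0.6667 - (-4)·-0.2500) / (7) = 1.1905
Iteration 2:
  x_1 = (-1 - (4)·-0.2500 - (-1)·1.1905) / (6) = 0.1984
  x_2 = (-3 - (-3)·0.1984 - (-3)·1.1905) / (8) = 0.1458
  x_3 = (10 - (-1)·0.1984 - (-4)·0.1458) / (7) = 1.5402
Change: (0.8651, 0.3958, 0.3497) → max |·| = 0.8651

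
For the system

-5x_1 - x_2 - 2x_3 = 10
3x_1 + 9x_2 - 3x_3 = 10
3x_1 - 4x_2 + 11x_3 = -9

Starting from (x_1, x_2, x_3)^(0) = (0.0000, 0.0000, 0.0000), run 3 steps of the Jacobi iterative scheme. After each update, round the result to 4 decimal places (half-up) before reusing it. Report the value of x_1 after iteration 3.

Iteration 1:
  x_1 = (10 - (-1)·0.0000 - (-2)·0.0000) / (-5) = -2.0000
  x_2 = (10 - (3)·0.0000 - (-3)·0.0000) / (9) = 1.1111
  x_3 = (-9 - (3)·0.0000 - (-4)·0.0000) / (11) = -0.8182
Iteration 2:
  x_1 = (10 - (-1)·1.1111 - (-2)·-0.8182) / (-5) = -1.8949
  x_2 = (10 - (3)·-2.0000 - (-3)·-0.8182) / (9) = 1.5050
  x_3 = (-9 - (3)·-2.0000 - (-4)·1.1111) / (11) = 0.1313
Iteration 3:
  x_1 = (10 - (-1)·1.5050 - (-2)·0.1313) / (-5) = -2.3535
  x_2 = (10 - (3)·-1.8949 - (-3)·0.1313) / (9) = 1.7865
  x_3 = (-9 - (3)·-1.8949 - (-4)·1.5050) / (11) = 0.2459

-2.3535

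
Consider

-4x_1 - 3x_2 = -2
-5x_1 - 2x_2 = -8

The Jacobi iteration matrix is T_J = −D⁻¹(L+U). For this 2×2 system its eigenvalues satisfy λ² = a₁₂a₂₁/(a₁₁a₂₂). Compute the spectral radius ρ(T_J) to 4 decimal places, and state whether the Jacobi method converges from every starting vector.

a₁₂a₂₁/(a₁₁a₂₂) = (-3)·(-5) / ((-4)·(-2)) = 1.875000
ρ = √|1.875000| = √1.875000 = 1.3693
ρ > 1, so Jacobi diverges

1.3693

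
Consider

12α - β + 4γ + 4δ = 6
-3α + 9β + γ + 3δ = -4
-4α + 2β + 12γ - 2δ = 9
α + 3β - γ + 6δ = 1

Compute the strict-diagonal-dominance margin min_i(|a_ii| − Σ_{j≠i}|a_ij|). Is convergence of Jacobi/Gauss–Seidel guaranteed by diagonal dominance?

1

row 1: |12| − (1+4+4) = 3
row 2: |9| − (3+1+3) = 2
row 3: |12| − (4+2+2) = 4
row 4: |6| − (1+3+1) = 1
minimum over rows = 1 → strictly diagonally dominant (convergence guaranteed)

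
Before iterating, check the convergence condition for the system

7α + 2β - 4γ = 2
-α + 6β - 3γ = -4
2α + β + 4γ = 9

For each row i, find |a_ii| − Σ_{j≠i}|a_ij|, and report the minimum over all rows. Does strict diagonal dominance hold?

row 1: |7| − (2+4) = 1
row 2: |6| − (1+3) = 2
row 3: |4| − (2+1) = 1
minimum over rows = 1 → strictly diagonally dominant (convergence guaranteed)

1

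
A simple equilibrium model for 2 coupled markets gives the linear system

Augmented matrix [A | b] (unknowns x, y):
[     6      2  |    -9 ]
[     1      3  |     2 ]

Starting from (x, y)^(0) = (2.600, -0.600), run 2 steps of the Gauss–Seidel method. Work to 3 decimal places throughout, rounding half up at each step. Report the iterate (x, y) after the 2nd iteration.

(-1.867, 1.289)

Iteration 1:
  x = (-9 - (2)·-0.600) / (6) = -1.300
  y = (2 - (1)·-1.300) / (3) = 1.100
Iteration 2:
  x = (-9 - (2)·1.100) / (6) = -1.867
  y = (2 - (1)·-1.867) / (3) = 1.289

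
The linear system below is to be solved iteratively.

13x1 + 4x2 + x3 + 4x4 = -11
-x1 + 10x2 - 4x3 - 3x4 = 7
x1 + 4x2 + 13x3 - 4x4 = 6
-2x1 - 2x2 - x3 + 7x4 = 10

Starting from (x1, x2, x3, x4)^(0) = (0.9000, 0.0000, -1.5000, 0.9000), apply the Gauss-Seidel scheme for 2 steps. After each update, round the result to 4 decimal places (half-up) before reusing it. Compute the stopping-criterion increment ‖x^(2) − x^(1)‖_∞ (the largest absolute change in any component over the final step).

Iteration 1:
  x1 = (-11 - (4)·0.0000 - (1)·-1.5000 - (4)·0.9000) / (13) = -1.0077
  x2 = (7 - (-1)·-1.0077 - (-4)·-1.5000 - (-3)·0.9000) / (10) = 0.2692
  x3 = (6 - (1)·-1.0077 - (4)·0.2692 - (-4)·0.9000) / (13) = 0.7331
  x4 = (10 - (-2)·-1.0077 - (-2)·0.2692 - (-1)·0.7331) / (7) = 1.3223
Iteration 2:
  x1 = (-11 - (4)·0.2692 - (1)·0.7331 - (4)·1.3223) / (13) = -1.3922
  x2 = (7 - (-1)·-1.3922 - (-4)·0.7331 - (-3)·1.3223) / (10) = 1.2507
  x3 = (6 - (1)·-1.3922 - (4)·1.2507 - (-4)·1.3223) / (13) = 0.5907
  x4 = (10 - (-2)·-1.3922 - (-2)·1.2507 - (-1)·0.5907) / (7) = 1.4725
Change: (-0.3845, 0.9815, -0.1424, 0.1502) → max |·| = 0.9815

0.9815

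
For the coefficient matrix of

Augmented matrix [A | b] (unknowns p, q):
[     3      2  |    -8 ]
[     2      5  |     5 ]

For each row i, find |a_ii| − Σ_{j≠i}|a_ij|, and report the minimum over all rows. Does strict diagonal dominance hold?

row 1: |3| − (2) = 1
row 2: |5| − (2) = 3
minimum over rows = 1 → strictly diagonally dominant (convergence guaranteed)

1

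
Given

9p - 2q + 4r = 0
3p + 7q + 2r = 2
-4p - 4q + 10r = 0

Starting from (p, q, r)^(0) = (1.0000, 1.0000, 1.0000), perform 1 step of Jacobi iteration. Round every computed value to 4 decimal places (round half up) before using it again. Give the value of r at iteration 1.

0.8000

Iteration 1:
  p = (0 - (-2)·1.0000 - (4)·1.0000) / (9) = -0.2222
  q = (2 - (3)·1.0000 - (2)·1.0000) / (7) = -0.4286
  r = (0 - (-4)·1.0000 - (-4)·1.0000) / (10) = 0.8000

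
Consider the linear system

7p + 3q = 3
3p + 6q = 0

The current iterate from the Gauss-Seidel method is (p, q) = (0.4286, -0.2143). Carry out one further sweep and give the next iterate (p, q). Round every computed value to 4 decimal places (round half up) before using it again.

One sweep:
  p = (3 - (3)·-0.2143) / (7) = 0.5204
  q = (0 - (3)·0.5204) / (6) = -0.2602

(0.5204, -0.2602)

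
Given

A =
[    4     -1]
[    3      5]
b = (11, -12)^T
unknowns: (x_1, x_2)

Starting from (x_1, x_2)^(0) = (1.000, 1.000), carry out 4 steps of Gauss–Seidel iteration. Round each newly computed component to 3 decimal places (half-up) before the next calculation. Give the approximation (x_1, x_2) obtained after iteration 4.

Iteration 1:
  x_1 = (11 - (-1)·1.000) / (4) = 3.000
  x_2 = (-12 - (3)·3.000) / (5) = -4.200
Iteration 2:
  x_1 = (11 - (-1)·-4.200) / (4) = 1.700
  x_2 = (-12 - (3)·1.700) / (5) = -3.420
Iteration 3:
  x_1 = (11 - (-1)·-3.420) / (4) = 1.895
  x_2 = (-12 - (3)·1.895) / (5) = -3.537
Iteration 4:
  x_1 = (11 - (-1)·-3.537) / (4) = 1.866
  x_2 = (-12 - (3)·1.866) / (5) = -3.520

(1.866, -3.520)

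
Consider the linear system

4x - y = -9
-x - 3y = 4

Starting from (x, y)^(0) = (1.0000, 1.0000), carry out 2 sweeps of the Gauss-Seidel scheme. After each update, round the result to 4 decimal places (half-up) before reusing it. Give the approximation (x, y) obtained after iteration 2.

Iteration 1:
  x = (-9 - (-1)·1.0000) / (4) = -2.0000
  y = (4 - (-1)·-2.0000) / (-3) = -0.6667
Iteration 2:
  x = (-9 - (-1)·-0.6667) / (4) = -2.4167
  y = (4 - (-1)·-2.4167) / (-3) = -0.5278

(-2.4167, -0.5278)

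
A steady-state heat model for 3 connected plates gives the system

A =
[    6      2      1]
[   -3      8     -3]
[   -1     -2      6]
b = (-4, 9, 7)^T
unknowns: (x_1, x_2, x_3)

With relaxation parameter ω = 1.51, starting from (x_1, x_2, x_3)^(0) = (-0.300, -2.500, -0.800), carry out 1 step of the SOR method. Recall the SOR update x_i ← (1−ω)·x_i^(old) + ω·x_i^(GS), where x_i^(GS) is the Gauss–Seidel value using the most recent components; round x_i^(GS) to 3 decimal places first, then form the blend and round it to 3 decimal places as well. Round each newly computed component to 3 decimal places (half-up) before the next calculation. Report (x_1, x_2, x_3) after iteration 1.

(0.606, 2.864, 3.763)

Iteration 1:
  x_1: GS value = (-4 - (2)·-2.500 - (1)·-0.800) / (6) = 0.300;  x_1 ← (1−ω)·-0.300 + ω·0.300 = 0.606
  x_2: GS value = (9 - (-3)·0.606 - (-3)·-0.800) / (8) = 1.052;  x_2 ← (1−ω)·-2.500 + ω·1.052 = 2.864
  x_3: GS value = (7 - (-1)·0.606 - (-2)·2.864) / (6) = 2.222;  x_3 ← (1−ω)·-0.800 + ω·2.222 = 3.763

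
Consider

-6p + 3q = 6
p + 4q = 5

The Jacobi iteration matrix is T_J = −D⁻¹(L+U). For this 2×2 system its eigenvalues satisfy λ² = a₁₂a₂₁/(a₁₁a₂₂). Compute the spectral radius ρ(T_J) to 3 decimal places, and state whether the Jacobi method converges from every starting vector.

a₁₂a₂₁/(a₁₁a₂₂) = (3)·(1) / ((-6)·(4)) = -0.125000
ρ = √|-0.125000| = √0.125000 = 0.354
ρ < 1, so Jacobi converges

0.354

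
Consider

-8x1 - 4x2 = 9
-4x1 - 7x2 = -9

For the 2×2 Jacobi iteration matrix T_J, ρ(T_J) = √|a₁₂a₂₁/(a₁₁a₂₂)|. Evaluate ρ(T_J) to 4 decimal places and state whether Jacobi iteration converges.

0.5345

a₁₂a₂₁/(a₁₁a₂₂) = (-4)·(-4) / ((-8)·(-7)) = 0.285714
ρ = √|0.285714| = √0.285714 = 0.5345
ρ < 1, so Jacobi converges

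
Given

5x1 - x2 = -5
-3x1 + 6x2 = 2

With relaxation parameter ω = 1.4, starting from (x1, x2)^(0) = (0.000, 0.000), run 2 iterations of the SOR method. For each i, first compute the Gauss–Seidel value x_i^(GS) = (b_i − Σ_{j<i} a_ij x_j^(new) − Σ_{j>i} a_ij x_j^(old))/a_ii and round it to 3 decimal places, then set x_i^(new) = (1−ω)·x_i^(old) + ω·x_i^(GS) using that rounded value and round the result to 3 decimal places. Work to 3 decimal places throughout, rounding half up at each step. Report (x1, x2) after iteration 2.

Iteration 1:
  x1: GS value = (-5 - (-1)·0.000) / (5) = -1.000;  x1 ← (1−ω)·0.000 + ω·-1.000 = -1.400
  x2: GS value = (2 - (-3)·-1.400) / (6) = -0.367;  x2 ← (1−ω)·0.000 + ω·-0.367 = -0.514
Iteration 2:
  x1: GS value = (-5 - (-1)·-0.514) / (5) = -1.103;  x1 ← (1−ω)·-1.400 + ω·-1.103 = -0.984
  x2: GS value = (2 - (-3)·-0.984) / (6) = -0.159;  x2 ← (1−ω)·-0.514 + ω·-0.159 = -0.017

(-0.984, -0.017)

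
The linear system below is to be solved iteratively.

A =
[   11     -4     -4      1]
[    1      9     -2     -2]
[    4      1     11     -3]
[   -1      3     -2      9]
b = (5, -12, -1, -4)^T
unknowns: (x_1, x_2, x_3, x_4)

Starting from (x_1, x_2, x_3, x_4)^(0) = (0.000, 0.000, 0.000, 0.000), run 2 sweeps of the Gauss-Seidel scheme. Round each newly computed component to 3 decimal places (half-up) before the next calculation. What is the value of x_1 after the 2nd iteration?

Iteration 1:
  x_1 = (5 - (-4)·0.000 - (-4)·0.000 - (1)·0.000) / (11) = 0.455
  x_2 = (-12 - (1)·0.455 - (-2)·0.000 - (-2)·0.000) / (9) = -1.384
  x_3 = (-1 - (4)·0.455 - (1)·-1.384 - (-3)·0.000) / (11) = -0.131
  x_4 = (-4 - (-1)·0.455 - (3)·-1.384 - (-2)·-0.131) / (9) = 0.038
Iteration 2:
  x_1 = (5 - (-4)·-1.384 - (-4)·-0.131 - (1)·0.038) / (11) = -0.100
  x_2 = (-12 - (1)·-0.100 - (-2)·-0.131 - (-2)·0.038) / (9) = -1.343
  x_3 = (-1 - (4)·-0.100 - (1)·-1.343 - (-3)·0.038) / (11) = 0.078
  x_4 = (-4 - (-1)·-0.100 - (3)·-1.343 - (-2)·0.078) / (9) = 0.009

-0.100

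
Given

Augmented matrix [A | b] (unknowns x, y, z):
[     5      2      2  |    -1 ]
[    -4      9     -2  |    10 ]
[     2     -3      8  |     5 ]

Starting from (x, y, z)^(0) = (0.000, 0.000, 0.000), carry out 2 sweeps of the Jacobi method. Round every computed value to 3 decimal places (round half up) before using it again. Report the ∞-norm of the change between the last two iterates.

Iteration 1:
  x = (-1 - (2)·0.000 - (2)·0.000) / (5) = -0.200
  y = (10 - (-4)·0.000 - (-2)·0.000) / (9) = 1.111
  z = (5 - (2)·0.000 - (-3)·0.000) / (8) = 0.625
Iteration 2:
  x = (-1 - (2)·1.111 - (2)·0.625) / (5) = -0.894
  y = (10 - (-4)·-0.200 - (-2)·0.625) / (9) = 1.161
  z = (5 - (2)·-0.200 - (-3)·1.111) / (8) = 1.092
Change: (-0.694, 0.050, 0.467) → max |·| = 0.694

0.694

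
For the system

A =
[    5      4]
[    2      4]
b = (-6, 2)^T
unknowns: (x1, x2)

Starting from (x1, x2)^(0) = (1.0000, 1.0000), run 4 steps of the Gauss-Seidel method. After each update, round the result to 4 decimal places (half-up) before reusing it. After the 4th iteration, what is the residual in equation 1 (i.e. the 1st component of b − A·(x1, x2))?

Iteration 1:
  x1 = (-6 - (4)·1.0000) / (5) = -2.0000
  x2 = (2 - (2)·-2.0000) / (4) = 1.5000
Iteration 2:
  x1 = (-6 - (4)·1.5000) / (5) = -2.4000
  x2 = (2 - (2)·-2.4000) / (4) = 1.7000
Iteration 3:
  x1 = (-6 - (4)·1.7000) / (5) = -2.5600
  x2 = (2 - (2)·-2.5600) / (4) = 1.7800
Iteration 4:
  x1 = (-6 - (4)·1.7800) / (5) = -2.6240
  x2 = (2 - (2)·-2.6240) / (4) = 1.8120
Residual b − A·x = (-0.1280, 0.0000)

-0.1280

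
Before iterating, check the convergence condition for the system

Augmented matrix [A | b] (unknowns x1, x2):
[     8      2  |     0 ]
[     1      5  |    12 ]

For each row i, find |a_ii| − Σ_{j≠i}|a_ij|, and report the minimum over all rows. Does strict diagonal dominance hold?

4

row 1: |8| − (2) = 6
row 2: |5| − (1) = 4
minimum over rows = 4 → strictly diagonally dominant (convergence guaranteed)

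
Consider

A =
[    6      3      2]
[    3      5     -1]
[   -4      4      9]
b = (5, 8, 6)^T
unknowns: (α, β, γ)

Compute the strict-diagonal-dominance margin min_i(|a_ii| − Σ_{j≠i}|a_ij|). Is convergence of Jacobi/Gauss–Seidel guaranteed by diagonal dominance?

1

row 1: |6| − (3+2) = 1
row 2: |5| − (3+1) = 1
row 3: |9| − (4+4) = 1
minimum over rows = 1 → strictly diagonally dominant (convergence guaranteed)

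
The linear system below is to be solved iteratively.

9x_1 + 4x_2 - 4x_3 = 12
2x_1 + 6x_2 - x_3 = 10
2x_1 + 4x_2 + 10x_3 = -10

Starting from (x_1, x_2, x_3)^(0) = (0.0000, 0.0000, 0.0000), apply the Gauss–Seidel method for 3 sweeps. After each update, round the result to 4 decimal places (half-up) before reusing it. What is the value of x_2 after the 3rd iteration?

1.3966

Iteration 1:
  x_1 = (12 - (4)·0.0000 - (-4)·0.0000) / (9) = 1.3333
  x_2 = (10 - (2)·1.3333 - (-1)·0.0000) / (6) = 1.2222
  x_3 = (-10 - (2)·1.3333 - (4)·1.2222) / (10) = -1.7555
Iteration 2:
  x_1 = (12 - (4)·1.2222 - (-4)·-1.7555) / (9) = 0.0099
  x_2 = (10 - (2)·0.0099 - (-1)·-1.7555) / (6) = 1.3708
  x_3 = (-10 - (2)·0.0099 - (4)·1.3708) / (10) = -1.5503
Iteration 3:
  x_1 = (12 - (4)·1.3708 - (-4)·-1.5503) / (9) = 0.0351
  x_2 = (10 - (2)·0.0351 - (-1)·-1.5503) / (6) = 1.3966
  x_3 = (-10 - (2)·0.0351 - (4)·1.3966) / (10) = -1.5657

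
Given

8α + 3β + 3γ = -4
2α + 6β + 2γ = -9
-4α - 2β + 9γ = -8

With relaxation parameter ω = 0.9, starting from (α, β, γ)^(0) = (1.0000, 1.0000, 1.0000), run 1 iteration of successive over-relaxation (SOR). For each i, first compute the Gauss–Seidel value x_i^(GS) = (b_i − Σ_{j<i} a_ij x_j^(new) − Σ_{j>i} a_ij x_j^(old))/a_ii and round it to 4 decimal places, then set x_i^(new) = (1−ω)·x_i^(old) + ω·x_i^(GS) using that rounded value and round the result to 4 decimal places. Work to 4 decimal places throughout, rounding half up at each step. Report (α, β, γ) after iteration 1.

(-1.0250, -1.2425, -1.3585)

Iteration 1:
  α: GS value = (-4 - (3)·1.0000 - (3)·1.0000) / (8) = -1.2500;  α ← (1−ω)·1.0000 + ω·-1.2500 = -1.0250
  β: GS value = (-9 - (2)·-1.0250 - (2)·1.0000) / (6) = -1.4917;  β ← (1−ω)·1.0000 + ω·-1.4917 = -1.2425
  γ: GS value = (-8 - (-4)·-1.0250 - (-2)·-1.2425) / (9) = -1.6206;  γ ← (1−ω)·1.0000 + ω·-1.6206 = -1.3585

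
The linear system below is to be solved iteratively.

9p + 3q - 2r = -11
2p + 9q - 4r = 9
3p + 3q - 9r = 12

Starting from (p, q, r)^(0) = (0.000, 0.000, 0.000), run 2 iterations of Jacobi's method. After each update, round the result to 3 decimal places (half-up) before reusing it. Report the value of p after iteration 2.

Iteration 1:
  p = (-11 - (3)·0.000 - (-2)·0.000) / (9) = -1.222
  q = (9 - (2)·0.000 - (-4)·0.000) / (9) = 1.000
  r = (12 - (3)·0.000 - (3)·0.000) / (-9) = -1.333
Iteration 2:
  p = (-11 - (3)·1.000 - (-2)·-1.333) / (9) = -1.852
  q = (9 - (2)·-1.222 - (-4)·-1.333) / (9) = 0.679
  r = (12 - (3)·-1.222 - (3)·1.000) / (-9) = -1.407

-1.852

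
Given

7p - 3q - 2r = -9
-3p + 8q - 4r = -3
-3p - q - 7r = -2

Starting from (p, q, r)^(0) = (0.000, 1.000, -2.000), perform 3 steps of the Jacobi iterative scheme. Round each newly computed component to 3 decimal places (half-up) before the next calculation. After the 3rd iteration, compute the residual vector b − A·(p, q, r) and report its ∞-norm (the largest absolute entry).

Iteration 1:
  p = (-9 - (-3)·1.000 - (-2)·-2.000) / (7) = -1.429
  q = (-3 - (-3)·0.000 - (-4)·-2.000) / (8) = -1.375
  r = (-2 - (-3)·0.000 - (-1)·1.000) / (-7) = 0.143
Iteration 2:
  p = (-9 - (-3)·-1.375 - (-2)·0.143) / (7) = -1.834
  q = (-3 - (-3)·-1.429 - (-4)·0.143) / (8) = -0.839
  r = (-2 - (-3)·-1.429 - (-1)·-1.375) / (-7) = 1.095
Iteration 3:
  p = (-9 - (-3)·-0.839 - (-2)·1.095) / (7) = -1.332
  q = (-3 - (-3)·-1.834 - (-4)·1.095) / (8) = -0.515
  r = (-2 - (-3)·-1.834 - (-1)·-0.839) / (-7) = 1.192
Residual b − A·x = (1.163, 1.892, 1.833); ∞-norm = 1.892

1.892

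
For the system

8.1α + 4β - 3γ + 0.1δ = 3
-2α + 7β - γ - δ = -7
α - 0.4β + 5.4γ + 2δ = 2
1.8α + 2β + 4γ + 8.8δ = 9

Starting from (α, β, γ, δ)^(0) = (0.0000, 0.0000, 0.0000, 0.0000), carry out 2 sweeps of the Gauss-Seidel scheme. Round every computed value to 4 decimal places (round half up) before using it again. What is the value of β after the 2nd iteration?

-0.5641

Iteration 1:
  α = (3 - (4)·0.0000 - (-3)·0.0000 - (0.1)·0.0000) / (8.1) = 0.3704
  β = (-7 - (-2)·0.3704 - (-1)·0.0000 - (-1)·0.0000) / (7) = -0.8942
  γ = (2 - (1)·0.3704 - (-0.4)·-0.8942 - (2)·0.0000) / (5.4) = 0.2355
  δ = (9 - (1.8)·0.3704 - (2)·-0.8942 - (4)·0.2355) / (8.8) = 1.0431
Iteration 2:
  α = (3 - (4)·-0.8942 - (-3)·0.2355 - (0.1)·1.0431) / (8.1) = 0.8863
  β = (-7 - (-2)·0.8863 - (-1)·0.2355 - (-1)·1.0431) / (7) = -0.5641
  γ = (2 - (1)·0.8863 - (-0.4)·-0.5641 - (2)·1.0431) / (5.4) = -0.2219
  δ = (9 - (1.8)·0.8863 - (2)·-0.5641 - (4)·-0.2219) / (8.8) = 1.0705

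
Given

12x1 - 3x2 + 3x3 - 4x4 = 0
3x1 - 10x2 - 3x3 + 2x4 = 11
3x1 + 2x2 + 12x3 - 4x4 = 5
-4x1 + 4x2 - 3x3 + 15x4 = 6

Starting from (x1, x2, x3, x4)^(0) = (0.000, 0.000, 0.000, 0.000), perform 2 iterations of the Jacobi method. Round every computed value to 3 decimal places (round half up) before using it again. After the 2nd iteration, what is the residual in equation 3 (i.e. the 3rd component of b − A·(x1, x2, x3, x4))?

Iteration 1:
  x1 = (0 - (-3)·0.000 - (3)·0.000 - (-4)·0.000) / (12) = 0.000
  x2 = (11 - (3)·0.000 - (-3)·0.000 - (2)·0.000) / (-10) = -1.100
  x3 = (5 - (3)·0.000 - (2)·0.000 - (-4)·0.000) / (12) = 0.417
  x4 = (6 - (-4)·0.000 - (4)·0.000 - (-3)·0.000) / (15) = 0.400
Iteration 2:
  x1 = (0 - (-3)·-1.100 - (3)·0.417 - (-4)·0.400) / (12) = -0.246
  x2 = (11 - (3)·0.000 - (-3)·0.417 - (2)·0.400) / (-10) = -1.145
  x3 = (5 - (3)·0.000 - (2)·-1.100 - (-4)·0.400) / (12) = 0.733
  x4 = (6 - (-4)·0.000 - (4)·-1.100 - (-3)·0.417) / (15) = 0.777
Residual b − A·x = (0.426, 0.933, 2.340, 0.140)

2.340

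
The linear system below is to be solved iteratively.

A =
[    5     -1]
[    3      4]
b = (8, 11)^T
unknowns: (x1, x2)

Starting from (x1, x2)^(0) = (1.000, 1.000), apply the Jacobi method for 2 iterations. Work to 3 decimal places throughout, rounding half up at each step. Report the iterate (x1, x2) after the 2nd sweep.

Iteration 1:
  x1 = (8 - (-1)·1.000) / (5) = 1.800
  x2 = (11 - (3)·1.000) / (4) = 2.000
Iteration 2:
  x1 = (8 - (-1)·2.000) / (5) = 2.000
  x2 = (11 - (3)·1.800) / (4) = 1.400

(2.000, 1.400)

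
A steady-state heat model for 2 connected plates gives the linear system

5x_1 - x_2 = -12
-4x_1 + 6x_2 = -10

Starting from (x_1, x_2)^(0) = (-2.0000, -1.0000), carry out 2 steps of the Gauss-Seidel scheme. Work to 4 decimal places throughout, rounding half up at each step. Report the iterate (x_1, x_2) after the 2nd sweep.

(-3.0800, -3.7200)

Iteration 1:
  x_1 = (-12 - (-1)·-1.0000) / (5) = -2.6000
  x_2 = (-10 - (-4)·-2.6000) / (6) = -3.4000
Iteration 2:
  x_1 = (-12 - (-1)·-3.4000) / (5) = -3.0800
  x_2 = (-10 - (-4)·-3.0800) / (6) = -3.7200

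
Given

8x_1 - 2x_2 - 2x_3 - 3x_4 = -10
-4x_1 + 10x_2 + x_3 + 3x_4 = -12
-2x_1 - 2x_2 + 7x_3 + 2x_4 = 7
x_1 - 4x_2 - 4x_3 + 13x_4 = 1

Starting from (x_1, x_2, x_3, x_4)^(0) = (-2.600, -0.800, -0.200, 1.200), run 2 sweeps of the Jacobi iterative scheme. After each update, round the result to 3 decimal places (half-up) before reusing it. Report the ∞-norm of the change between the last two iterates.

1.001

Iteration 1:
  x_1 = (-10 - (-2)·-0.800 - (-2)·-0.200 - (-3)·1.200) / (8) = -1.050
  x_2 = (-12 - (-4)·-2.600 - (1)·-0.200 - (3)·1.200) / (10) = -2.580
  x_3 = (7 - (-2)·-2.600 - (-2)·-0.800 - (2)·1.200) / (7) = -0.314
  x_4 = (1 - (1)·-2.600 - (-4)·-0.800 - (-4)·-0.200) / (13) = -0.031
Iteration 2:
  x_1 = (-10 - (-2)·-2.580 - (-2)·-0.314 - (-3)·-0.031) / (8) = -1.985
  x_2 = (-12 - (-4)·-1.050 - (1)·-0.314 - (3)·-0.031) / (10) = -1.579
  x_3 = (7 - (-2)·-1.050 - (-2)·-2.580 - (2)·-0.031) / (7) = -0.028
  x_4 = (1 - (1)·-1.050 - (-4)·-2.580 - (-4)·-0.314) / (13) = -0.733
Change: (-0.935, 1.001, 0.286, -0.702) → max |·| = 1.001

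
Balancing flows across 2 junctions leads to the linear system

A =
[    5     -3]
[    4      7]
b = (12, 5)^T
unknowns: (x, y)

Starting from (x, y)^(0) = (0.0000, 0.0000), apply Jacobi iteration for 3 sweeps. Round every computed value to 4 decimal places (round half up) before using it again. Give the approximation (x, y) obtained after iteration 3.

(2.0057, -0.9021)

Iteration 1:
  x = (12 - (-3)·0.0000) / (5) = 2.4000
  y = (5 - (4)·0.0000) / (7) = 0.7143
Iteration 2:
  x = (12 - (-3)·0.7143) / (5) = 2.8286
  y = (5 - (4)·2.4000) / (7) = -0.6571
Iteration 3:
  x = (12 - (-3)·-0.6571) / (5) = 2.0057
  y = (5 - (4)·2.8286) / (7) = -0.9021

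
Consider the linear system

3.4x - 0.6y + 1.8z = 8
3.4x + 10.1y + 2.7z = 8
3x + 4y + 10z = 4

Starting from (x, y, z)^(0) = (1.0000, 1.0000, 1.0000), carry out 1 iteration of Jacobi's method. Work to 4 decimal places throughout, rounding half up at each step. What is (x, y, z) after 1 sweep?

Iteration 1:
  x = (8 - (-0.6)·1.0000 - (1.8)·1.0000) / (3.4) = 2.0000
  y = (8 - (3.4)·1.0000 - (2.7)·1.0000) / (10.1) = 0.1881
  z = (4 - (3)·1.0000 - (4)·1.0000) / (10) = -0.3000

(2.0000, 0.1881, -0.3000)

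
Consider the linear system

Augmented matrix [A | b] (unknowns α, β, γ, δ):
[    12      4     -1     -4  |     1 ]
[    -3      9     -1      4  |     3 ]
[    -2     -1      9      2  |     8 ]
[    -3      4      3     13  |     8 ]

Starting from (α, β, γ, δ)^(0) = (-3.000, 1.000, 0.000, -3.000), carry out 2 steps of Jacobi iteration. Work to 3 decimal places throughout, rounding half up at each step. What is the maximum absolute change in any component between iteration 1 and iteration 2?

Iteration 1:
  α = (1 - (4)·1.000 - (-1)·0.000 - (-4)·-3.000) / (12) = -1.250
  β = (3 - (-3)·-3.000 - (-1)·0.000 - (4)·-3.000) / (9) = 0.667
  γ = (8 - (-2)·-3.000 - (-1)·1.000 - (2)·-3.000) / (9) = 1.000
  δ = (8 - (-3)·-3.000 - (4)·1.000 - (3)·0.000) / (13) = -0.385
Iteration 2:
  α = (1 - (4)·0.667 - (-1)·1.000 - (-4)·-0.385) / (12) = -0.184
  β = (3 - (-3)·-1.250 - (-1)·1.000 - (4)·-0.385) / (9) = 0.199
  γ = (8 - (-2)·-1.250 - (-1)·0.667 - (2)·-0.385) / (9) = 0.771
  δ = (8 - (-3)·-1.250 - (4)·0.667 - (3)·1.000) / (13) = -0.109
Change: (1.066, -0.468, -0.229, 0.276) → max |·| = 1.066

1.066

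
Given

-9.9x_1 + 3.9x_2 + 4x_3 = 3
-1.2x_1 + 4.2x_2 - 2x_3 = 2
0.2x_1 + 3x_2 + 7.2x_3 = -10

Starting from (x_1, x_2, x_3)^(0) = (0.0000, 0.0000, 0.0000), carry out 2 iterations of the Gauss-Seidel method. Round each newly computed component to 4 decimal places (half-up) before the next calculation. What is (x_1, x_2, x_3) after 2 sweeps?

(-0.7729, -0.4793, -1.1677)

Iteration 1:
  x_1 = (3 - (3.9)·0.0000 - (4)·0.0000) / (-9.9) = -0.3030
  x_2 = (2 - (-1.2)·-0.3030 - (-2)·0.0000) / (4.2) = 0.3896
  x_3 = (-10 - (0.2)·-0.3030 - (3)·0.3896) / (7.2) = -1.5428
Iteration 2:
  x_1 = (3 - (3.9)·0.3896 - (4)·-1.5428) / (-9.9) = -0.7729
  x_2 = (2 - (-1.2)·-0.7729 - (-2)·-1.5428) / (4.2) = -0.4793
  x_3 = (-10 - (0.2)·-0.7729 - (3)·-0.4793) / (7.2) = -1.1677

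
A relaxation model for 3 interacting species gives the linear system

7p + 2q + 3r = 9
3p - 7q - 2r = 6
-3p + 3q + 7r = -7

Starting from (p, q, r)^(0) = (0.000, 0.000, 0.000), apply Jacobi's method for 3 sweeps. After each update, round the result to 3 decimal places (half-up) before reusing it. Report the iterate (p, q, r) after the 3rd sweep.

(1.327, 0.006, -0.152)

Iteration 1:
  p = (9 - (2)·0.000 - (3)·0.000) / (7) = 1.286
  q = (6 - (3)·0.000 - (-2)·0.000) / (-7) = -0.857
  r = (-7 - (-3)·0.000 - (3)·0.000) / (7) = -1.000
Iteration 2:
  p = (9 - (2)·-0.857 - (3)·-1.000) / (7) = 1.959
  q = (6 - (3)·1.286 - (-2)·-1.000) / (-7) = -0.020
  r = (-7 - (-3)·1.286 - (3)·-0.857) / (7) = -0.082
Iteration 3:
  p = (9 - (2)·-0.020 - (3)·-0.082) / (7) = 1.327
  q = (6 - (3)·1.959 - (-2)·-0.082) / (-7) = 0.006
  r = (-7 - (-3)·1.959 - (3)·-0.020) / (7) = -0.152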